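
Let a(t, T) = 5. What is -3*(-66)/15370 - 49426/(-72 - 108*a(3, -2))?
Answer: 189949699/2351610 ≈ 80.774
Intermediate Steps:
-3*(-66)/15370 - 49426/(-72 - 108*a(3, -2)) = -3*(-66)/15370 - 49426/(-72 - 108*5) = 198*(1/15370) - 49426/(-72 - 540) = 99/7685 - 49426/(-612) = 99/7685 - 49426*(-1/612) = 99/7685 + 24713/306 = 189949699/2351610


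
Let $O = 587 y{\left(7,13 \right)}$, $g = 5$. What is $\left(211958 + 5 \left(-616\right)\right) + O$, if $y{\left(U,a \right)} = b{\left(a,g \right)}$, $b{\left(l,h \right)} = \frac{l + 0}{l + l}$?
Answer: $\frac{418343}{2} \approx 2.0917 \cdot 10^{5}$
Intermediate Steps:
$b{\left(l,h \right)} = \frac{1}{2}$ ($b{\left(l,h \right)} = \frac{l}{2 l} = l \frac{1}{2 l} = \frac{1}{2}$)
$y{\left(U,a \right)} = \frac{1}{2}$
$O = \frac{587}{2}$ ($O = 587 \cdot \frac{1}{2} = \frac{587}{2} \approx 293.5$)
$\left(211958 + 5 \left(-616\right)\right) + O = \left(211958 + 5 \left(-616\right)\right) + \frac{587}{2} = \left(211958 - 3080\right) + \frac{587}{2} = 208878 + \frac{587}{2} = \frac{418343}{2}$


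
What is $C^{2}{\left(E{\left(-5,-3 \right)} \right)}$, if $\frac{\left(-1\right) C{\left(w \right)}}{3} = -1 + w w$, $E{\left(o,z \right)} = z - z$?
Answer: $9$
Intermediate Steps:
$E{\left(o,z \right)} = 0$
$C{\left(w \right)} = 3 - 3 w^{2}$ ($C{\left(w \right)} = - 3 \left(-1 + w w\right) = - 3 \left(-1 + w^{2}\right) = 3 - 3 w^{2}$)
$C^{2}{\left(E{\left(-5,-3 \right)} \right)} = \left(3 - 3 \cdot 0^{2}\right)^{2} = \left(3 - 0\right)^{2} = \left(3 + 0\right)^{2} = 3^{2} = 9$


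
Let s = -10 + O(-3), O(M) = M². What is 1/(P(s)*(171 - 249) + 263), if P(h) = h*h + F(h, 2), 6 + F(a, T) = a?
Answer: 1/731 ≈ 0.0013680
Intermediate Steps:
F(a, T) = -6 + a
s = -1 (s = -10 + (-3)² = -10 + 9 = -1)
P(h) = -6 + h + h² (P(h) = h*h + (-6 + h) = h² + (-6 + h) = -6 + h + h²)
1/(P(s)*(171 - 249) + 263) = 1/((-6 - 1 + (-1)²)*(171 - 249) + 263) = 1/((-6 - 1 + 1)*(-78) + 263) = 1/(-6*(-78) + 263) = 1/(468 + 263) = 1/731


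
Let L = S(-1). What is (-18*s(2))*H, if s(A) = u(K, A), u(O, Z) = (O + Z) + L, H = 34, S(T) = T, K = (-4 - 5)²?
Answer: -50184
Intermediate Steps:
K = 81 (K = (-9)² = 81)
L = -1
u(O, Z) = -1 + O + Z (u(O, Z) = (O + Z) - 1 = -1 + O + Z)
s(A) = 80 + A (s(A) = -1 + 81 + A = 80 + A)
(-18*s(2))*H = -18*(80 + 2)*34 = -18*82*34 = -1476*34 = -50184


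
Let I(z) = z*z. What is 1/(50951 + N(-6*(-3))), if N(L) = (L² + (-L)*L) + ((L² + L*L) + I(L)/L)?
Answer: 1/51617 ≈ 1.9373e-5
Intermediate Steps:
I(z) = z²
N(L) = L + 2*L² (N(L) = (L² + (-L)*L) + ((L² + L*L) + L²/L) = (L² - L²) + ((L² + L²) + L) = 0 + (2*L² + L) = 0 + (L + 2*L²) = L + 2*L²)
1/(50951 + N(-6*(-3))) = 1/(50951 + (-6*(-3))*(1 + 2*(-6*(-3)))) = 1/(50951 + 18*(1 + 2*18)) = 1/(50951 + 18*(1 + 36)) = 1/(50951 + 18*37) = 1/(50951 + 666) = 1/51617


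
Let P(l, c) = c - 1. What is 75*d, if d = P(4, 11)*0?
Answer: 0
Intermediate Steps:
P(l, c) = -1 + c
d = 0 (d = (-1 + 11)*0 = 10*0 = 0)
75*d = 75*0 = 0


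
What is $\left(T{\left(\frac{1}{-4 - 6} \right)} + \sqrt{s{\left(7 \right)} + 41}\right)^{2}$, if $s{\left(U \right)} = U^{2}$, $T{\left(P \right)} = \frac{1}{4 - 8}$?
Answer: $\frac{1441}{16} - \frac{3 \sqrt{10}}{2} \approx 85.319$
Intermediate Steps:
$T{\left(P \right)} = - \frac{1}{4}$ ($T{\left(P \right)} = \frac{1}{-4} = - \frac{1}{4}$)
$\left(T{\left(\frac{1}{-4 - 6} \right)} + \sqrt{s{\left(7 \right)} + 41}\right)^{2} = \left(- \frac{1}{4} + \sqrt{7^{2} + 41}\right)^{2} = \left(- \frac{1}{4} + \sqrt{49 + 41}\right)^{2} = \left(- \frac{1}{4} + \sqrt{90}\right)^{2} = \left(- \frac{1}{4} + 3 \sqrt{10}\right)^{2}$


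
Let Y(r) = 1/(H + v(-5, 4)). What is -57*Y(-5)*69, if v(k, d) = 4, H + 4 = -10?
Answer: 3933/10 ≈ 393.30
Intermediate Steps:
H = -14 (H = -4 - 10 = -14)
Y(r) = -1/10 (Y(r) = 1/(-14 + 4) = 1/(-10) = -1/10)
-57*Y(-5)*69 = -57*(-1/10)*69 = (57/10)*69 = 3933/10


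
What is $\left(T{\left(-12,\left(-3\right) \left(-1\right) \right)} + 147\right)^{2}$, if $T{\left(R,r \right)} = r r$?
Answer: $24336$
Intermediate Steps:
$T{\left(R,r \right)} = r^{2}$
$\left(T{\left(-12,\left(-3\right) \left(-1\right) \right)} + 147\right)^{2} = \left(\left(\left(-3\right) \left(-1\right)\right)^{2} + 147\right)^{2} = \left(3^{2} + 147\right)^{2} = \left(9 + 147\right)^{2} = 156^{2} = 24336$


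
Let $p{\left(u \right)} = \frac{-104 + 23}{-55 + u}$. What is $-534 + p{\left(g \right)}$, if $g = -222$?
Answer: $- \frac{147837}{277} \approx -533.71$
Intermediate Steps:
$p{\left(u \right)} = - \frac{81}{-55 + u}$
$-534 + p{\left(g \right)} = -534 - \frac{81}{-55 - 222} = -534 - \frac{81}{-277} = -534 - - \frac{81}{277} = -534 + \frac{81}{277} = - \frac{147837}{277}$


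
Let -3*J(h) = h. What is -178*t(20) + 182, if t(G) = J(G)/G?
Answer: 724/3 ≈ 241.33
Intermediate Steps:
J(h) = -h/3
t(G) = -1/3 (t(G) = (-G/3)/G = -1/3)
-178*t(20) + 182 = -178*(-1/3) + 182 = 178/3 + 182 = 724/3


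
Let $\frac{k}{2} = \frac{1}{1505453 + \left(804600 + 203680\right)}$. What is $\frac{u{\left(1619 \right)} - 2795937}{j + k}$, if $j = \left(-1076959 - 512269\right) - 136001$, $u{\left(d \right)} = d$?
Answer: $\frac{7024169369094}{4336765069855} \approx 1.6197$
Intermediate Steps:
$k = \frac{2}{2513733}$ ($k = \frac{2}{1505453 + \left(804600 + 203680\right)} = \frac{2}{1505453 + 1008280} = \frac{2}{2513733} \approx 7.9563 \cdot 10^{-7}$)
$j = -1725229$ ($j = -1589228 - 136001 = -1725229$)
$\frac{u{\left(1619 \right)} - 2795937}{j + k} = \frac{1619 - 2795937}{-1725229 + \frac{2}{2513733}} = - \frac{2794318}{- \frac{4336765069855}{2513733}} = \left(-2794318\right) \left(- \frac{2513733}{4336765069855}\right) = \frac{7024169369094}{4336765069855}$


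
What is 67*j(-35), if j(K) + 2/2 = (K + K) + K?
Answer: -7102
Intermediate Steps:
j(K) = -1 + 3*K (j(K) = -1 + ((K + K) + K) = -1 + (2*K + K) = -1 + 3*K)
67*j(-35) = 67*(-1 + 3*(-35)) = 67*(-1 - 105) = 67*(-106) = -7102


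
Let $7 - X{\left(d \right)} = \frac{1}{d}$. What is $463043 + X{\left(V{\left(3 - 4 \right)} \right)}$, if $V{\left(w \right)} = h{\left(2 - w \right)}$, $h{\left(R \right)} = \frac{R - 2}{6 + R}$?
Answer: $463041$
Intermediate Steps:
$h{\left(R \right)} = \frac{-2 + R}{6 + R}$
$V{\left(w \right)} = - \frac{w}{8 - w}$ ($V{\left(w \right)} = \frac{-2 - \left(-2 + w\right)}{6 - \left(-2 + w\right)} = \frac{\left(-1\right) w}{8 - w} = - \frac{w}{8 - w}$)
$X{\left(d \right)} = 7 - \frac{1}{d}$
$463043 + X{\left(V{\left(3 - 4 \right)} \right)} = 463043 + \left(7 - \frac{1}{\left(3 - 4\right) \frac{1}{-8 + \left(3 - 4\right)}}\right) = 463043 + \left(7 - \frac{1}{\left(-1\right) \frac{1}{-8 - 1}}\right) = 463043 + \left(7 - \frac{1}{\left(-1\right) \frac{1}{-9}}\right) = 463043 + \left(7 - \frac{1}{\left(-1\right) \left(- \frac{1}{9}\right)}\right) = 463043 + \left(7 - \frac{1}{\frac{1}{9}}\right) = 463043 + \left(7 - 9\right) = 463043 - 2 = 463041$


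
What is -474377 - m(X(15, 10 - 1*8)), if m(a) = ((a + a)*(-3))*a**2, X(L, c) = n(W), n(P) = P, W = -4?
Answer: -474761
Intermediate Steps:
X(L, c) = -4
m(a) = -6*a**3 (m(a) = ((2*a)*(-3))*a**2 = (-6*a)*a**2 = -6*a**3)
-474377 - m(X(15, 10 - 1*8)) = -474377 - (-6)*(-4)**3 = -474377 - (-6)*(-64) = -474377 - 1*384 = -474377 - 384 = -474761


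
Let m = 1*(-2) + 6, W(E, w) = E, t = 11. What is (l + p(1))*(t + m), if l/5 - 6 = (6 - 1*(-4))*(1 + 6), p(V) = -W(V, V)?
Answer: 5685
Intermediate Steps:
m = 4 (m = -2 + 6 = 4)
p(V) = -V
l = 380 (l = 30 + 5*((6 - 1*(-4))*(1 + 6)) = 30 + 5*((6 + 4)*7) = 30 + 5*(10*7) = 30 + 5*70 = 30 + 350 = 380)
(l + p(1))*(t + m) = (380 - 1*1)*(11 + 4) = (380 - 1)*15 = 379*15 = 5685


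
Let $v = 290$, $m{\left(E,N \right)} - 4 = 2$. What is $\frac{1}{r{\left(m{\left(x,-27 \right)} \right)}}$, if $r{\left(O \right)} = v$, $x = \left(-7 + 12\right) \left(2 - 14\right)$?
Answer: $\frac{1}{290} \approx 0.0034483$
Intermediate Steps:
$x = -60$ ($x = 5 \left(-12\right) = -60$)
$m{\left(E,N \right)} = 6$ ($m{\left(E,N \right)} = 4 + 2 = 6$)
$r{\left(O \right)} = 290$
$\frac{1}{r{\left(m{\left(x,-27 \right)} \right)}} = \frac{1}{290}$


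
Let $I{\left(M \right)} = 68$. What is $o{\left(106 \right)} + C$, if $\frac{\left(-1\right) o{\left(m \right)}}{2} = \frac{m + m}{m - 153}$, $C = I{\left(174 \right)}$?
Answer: $\frac{3620}{47} \approx 77.021$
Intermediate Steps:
$C = 68$
$o{\left(m \right)} = - \frac{4 m}{-153 + m}$ ($o{\left(m \right)} = - 2 \frac{m + m}{m - 153} = - 2 \frac{2 m}{-153 + m} = - \frac{4 m}{-153 + m}$)
$o{\left(106 \right)} + C = \left(-4\right) 106 \frac{1}{-153 + 106} + 68 = \left(-4\right) 106 \frac{1}{-47} + 68 = \left(-4\right) 106 \left(- \frac{1}{47}\right) + 68 = \frac{424}{47} + 68 = \frac{3620}{47}$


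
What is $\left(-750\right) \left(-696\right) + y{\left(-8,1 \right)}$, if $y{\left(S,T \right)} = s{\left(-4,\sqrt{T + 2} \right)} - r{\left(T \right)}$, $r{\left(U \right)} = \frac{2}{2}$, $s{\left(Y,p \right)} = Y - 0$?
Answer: $521995$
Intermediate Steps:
$s{\left(Y,p \right)} = Y$ ($s{\left(Y,p \right)} = Y + 0 = Y$)
$r{\left(U \right)} = 1$ ($r{\left(U \right)} = 2 \cdot \frac{1}{2} = 1$)
$y{\left(S,T \right)} = -5$ ($y{\left(S,T \right)} = -4 - 1 = -5$)
$\left(-750\right) \left(-696\right) + y{\left(-8,1 \right)} = \left(-750\right) \left(-696\right) - 5 = 522000 - 5 = 521995$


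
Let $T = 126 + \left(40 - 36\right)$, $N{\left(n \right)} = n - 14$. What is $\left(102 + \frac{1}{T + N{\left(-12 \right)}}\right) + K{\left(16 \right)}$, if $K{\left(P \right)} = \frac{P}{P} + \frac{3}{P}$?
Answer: $\frac{21465}{208} \approx 103.2$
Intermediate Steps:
$K{\left(P \right)} = 1 + \frac{3}{P}$
$N{\left(n \right)} = -14 + n$
$T = 130$ ($T = 126 + 4 = 130$)
$\left(102 + \frac{1}{T + N{\left(-12 \right)}}\right) + K{\left(16 \right)} = \left(102 + \frac{1}{130 - 26}\right) + \frac{3 + 16}{16} = \left(102 + \frac{1}{130 - 26}\right) + \frac{1}{16} \cdot 19 = \left(102 + \frac{1}{104}\right) + \frac{19}{16} = \frac{10609}{104} + \frac{19}{16} = \frac{21465}{208}$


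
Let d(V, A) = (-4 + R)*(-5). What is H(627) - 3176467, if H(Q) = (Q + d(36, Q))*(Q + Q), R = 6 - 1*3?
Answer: -2383939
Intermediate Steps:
R = 3 (R = 6 - 3 = 3)
d(V, A) = 5 (d(V, A) = (-4 + 3)*(-5) = -1*(-5) = 5)
H(Q) = 2*Q*(5 + Q) (H(Q) = (Q + 5)*(Q + Q) = (5 + Q)*(2*Q) = 2*Q*(5 + Q))
H(627) - 3176467 = 2*627*(5 + 627) - 3176467 = 2*627*632 - 3176467 = 792528 - 3176467 = -2383939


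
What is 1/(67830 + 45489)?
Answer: 1/113319 ≈ 8.8246e-6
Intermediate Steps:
1/(67830 + 45489) = 1/113319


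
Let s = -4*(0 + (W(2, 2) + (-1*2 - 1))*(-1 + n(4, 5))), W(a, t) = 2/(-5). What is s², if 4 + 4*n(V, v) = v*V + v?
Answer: 83521/25 ≈ 3340.8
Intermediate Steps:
W(a, t) = -⅖ (W(a, t) = 2*(-⅕) = -⅖)
n(V, v) = -1 + v/4 + V*v/4 (n(V, v) = -1 + (v*V + v)/4 = -1 + (V*v + v)/4 = -1 + (v + V*v)/4 = -1 + (v/4 + V*v/4) = -1 + v/4 + V*v/4)
s = 289/5 (s = -4*(0 + (-⅖ + (-1*2 - 1))*(-1 + (-1 + (¼)*5 + (¼)*4*5))) = -4*(0 + (-⅖ + (-2 - 1))*(-1 + (-1 + 5/4 + 5))) = -4*(0 + (-⅖ - 3)*(-1 + 21/4)) = -4*(0 - 17/5*17/4) = -4*(0 - 289/20) = -4*(-289/20) = 289/5 ≈ 57.800)
s² = (289/5)² = 83521/25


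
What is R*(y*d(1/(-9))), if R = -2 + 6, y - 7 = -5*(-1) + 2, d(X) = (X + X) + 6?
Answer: 2912/9 ≈ 323.56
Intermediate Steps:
d(X) = 6 + 2*X (d(X) = 2*X + 6 = 6 + 2*X)
y = 14 (y = 7 + (-5*(-1) + 2) = 7 + (5 + 2) = 7 + 7 = 14)
R = 4
R*(y*d(1/(-9))) = 4*(14*(6 + 2/(-9))) = 4*(14*(6 + 2*(-⅑))) = 4*(14*(6 - 2/9)) = 4*(14*(52/9)) = 4*(728/9) = 2912/9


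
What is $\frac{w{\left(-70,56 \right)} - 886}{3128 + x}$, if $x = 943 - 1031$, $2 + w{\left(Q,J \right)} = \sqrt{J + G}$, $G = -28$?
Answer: $- \frac{111}{380} + \frac{\sqrt{7}}{1520} \approx -0.29036$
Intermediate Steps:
$w{\left(Q,J \right)} = -2 + \sqrt{-28 + J}$ ($w{\left(Q,J \right)} = -2 + \sqrt{J - 28} = -2 + \sqrt{-28 + J}$)
$x = -88$
$\frac{w{\left(-70,56 \right)} - 886}{3128 + x} = \frac{\left(-2 + \sqrt{-28 + 56}\right) - 886}{3128 - 88} = \frac{\left(-2 + \sqrt{28}\right) - 886}{3040} = \left(\left(-2 + 2 \sqrt{7}\right) - 886\right) \frac{1}{3040} = \left(-888 + 2 \sqrt{7}\right) \frac{1}{3040} = - \frac{111}{380} + \frac{\sqrt{7}}{1520}$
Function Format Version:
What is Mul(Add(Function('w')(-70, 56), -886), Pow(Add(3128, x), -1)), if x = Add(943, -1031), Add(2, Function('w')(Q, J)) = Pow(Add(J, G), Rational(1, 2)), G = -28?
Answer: Add(Rational(-111, 380), Mul(Rational(1, 1520), Pow(7, Rational(1, 2)))) ≈ -0.29036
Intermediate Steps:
Function('w')(Q, J) = Add(-2, Pow(Add(-28, J), Rational(1, 2))) (Function('w')(Q, J) = Add(-2, Pow(Add(J, -28), Rational(1, 2))) = Add(-2, Pow(Add(-28, J), Rational(1, 2))))
x = -88
Mul(Add(Function('w')(-70, 56), -886), Pow(Add(3128, x), -1)) = Mul(Add(Add(-2, Pow(Add(-28, 56), Rational(1, 2))), -886), Pow(Add(3128, -88), -1)) = Mul(Add(Add(-2, Pow(28, Rational(1, 2))), -886), Pow(3040, -1)) = Mul(Add(Add(-2, Mul(2, Pow(7, Rational(1, 2)))), -886), Rational(1, 3040)) = Mul(Add(-888, Mul(2, Pow(7, Rational(1, 2)))), Rational(1, 3040)) = Add(Rational(-111, 380), Mul(Rational(1, 1520), Pow(7, Rational(1, 2))))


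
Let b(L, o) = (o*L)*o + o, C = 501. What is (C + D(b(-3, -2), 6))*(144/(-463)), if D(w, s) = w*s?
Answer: -60048/463 ≈ -129.69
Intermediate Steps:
b(L, o) = o + L*o² (b(L, o) = (L*o)*o + o = L*o² + o = o + L*o²)
D(w, s) = s*w
(C + D(b(-3, -2), 6))*(144/(-463)) = (501 + 6*(-2*(1 - 3*(-2))))*(144/(-463)) = (501 + 6*(-2*(1 + 6)))*(144*(-1/463)) = (501 + 6*(-2*7))*(-144/463) = (501 + 6*(-14))*(-144/463) = (501 - 84)*(-144/463) = 417*(-144/463) = -60048/463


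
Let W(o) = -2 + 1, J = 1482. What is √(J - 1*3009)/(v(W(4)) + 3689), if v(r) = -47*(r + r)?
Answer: I*√1527/3783 ≈ 0.01033*I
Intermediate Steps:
W(o) = -1
v(r) = -94*r
√(J - 1*3009)/(v(W(4)) + 3689) = √(1482 - 1*3009)/(-94*(-1) + 3689) = √(1482 - 3009)/(94 + 3689) = √(-1527)/3783 = (I*√1527)*(1/3783) = I*√1527/3783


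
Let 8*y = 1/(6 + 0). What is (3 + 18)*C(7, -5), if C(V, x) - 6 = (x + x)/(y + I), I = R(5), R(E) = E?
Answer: 20286/241 ≈ 84.174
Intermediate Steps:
I = 5
y = 1/48 (y = 1/(8*(6 + 0)) = (⅛)/6 = (⅛)*(⅙) = 1/48 ≈ 0.020833)
C(V, x) = 6 + 96*x/241 (C(V, x) = 6 + (x + x)/(1/48 + 5) = 6 + (2*x)/(241/48) = 6 + (2*x)*(48/241) = 6 + 96*x/241)
(3 + 18)*C(7, -5) = (3 + 18)*(6 + (96/241)*(-5)) = 21*(6 - 480/241) = 21*(966/241) = 20286/241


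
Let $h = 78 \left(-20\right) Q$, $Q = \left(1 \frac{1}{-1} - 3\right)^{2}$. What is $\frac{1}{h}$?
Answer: $- \frac{1}{24960} \approx -4.0064 \cdot 10^{-5}$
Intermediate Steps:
$Q = 16$ ($Q = \left(1 \left(-1\right) - 3\right)^{2} = \left(-1 - 3\right)^{2} = \left(-4\right)^{2} = 16$)
$h = -24960$ ($h = 78 \left(-20\right) 16 = \left(-1560\right) 16 = -24960$)
$\frac{1}{h} = \frac{1}{-24960} = - \frac{1}{24960}$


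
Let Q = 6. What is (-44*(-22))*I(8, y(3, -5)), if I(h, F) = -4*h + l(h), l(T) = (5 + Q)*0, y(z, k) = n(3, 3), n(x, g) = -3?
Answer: -30976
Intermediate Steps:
y(z, k) = -3
l(T) = 0 (l(T) = (5 + 6)*0 = 11*0 = 0)
I(h, F) = -4*h (I(h, F) = -4*h + 0 = -4*h)
(-44*(-22))*I(8, y(3, -5)) = (-44*(-22))*(-4*8) = 968*(-32) = -30976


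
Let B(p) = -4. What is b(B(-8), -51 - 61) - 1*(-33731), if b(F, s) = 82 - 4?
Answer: 33809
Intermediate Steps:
b(F, s) = 78
b(B(-8), -51 - 61) - 1*(-33731) = 78 - 1*(-33731) = 78 + 33731 = 33809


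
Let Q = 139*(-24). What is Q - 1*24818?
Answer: -28154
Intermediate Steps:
Q = -3336
Q - 1*24818 = -3336 - 1*24818 = -3336 - 24818 = -28154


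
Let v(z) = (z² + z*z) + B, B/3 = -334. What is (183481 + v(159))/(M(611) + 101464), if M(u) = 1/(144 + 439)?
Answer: 135862903/59153513 ≈ 2.2968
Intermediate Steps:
B = -1002 (B = 3*(-334) = -1002)
M(u) = 1/583
v(z) = -1002 + 2*z² (v(z) = (z² + z*z) - 1002 = (z² + z²) - 1002 = 2*z² - 1002 = -1002 + 2*z²)
(183481 + v(159))/(M(611) + 101464) = (183481 + (-1002 + 2*159²))/(1/583 + 101464) = (183481 + (-1002 + 2*25281))/(59153513/583) = (183481 + (-1002 + 50562))*(583/59153513) = (183481 + 49560)*(583/59153513) = 233041*(583/59153513) = 135862903/59153513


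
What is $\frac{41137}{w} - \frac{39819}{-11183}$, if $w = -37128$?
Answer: $\frac{1018364761}{415202424} \approx 2.4527$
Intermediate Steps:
$\frac{41137}{w} - \frac{39819}{-11183} = \frac{41137}{-37128} - \frac{39819}{-11183} = 41137 \left(- \frac{1}{37128}\right) - - \frac{39819}{11183} = - \frac{41137}{37128} + \frac{39819}{11183} = \frac{1018364761}{415202424}$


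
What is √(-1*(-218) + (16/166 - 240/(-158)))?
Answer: 9*√116570346/6557 ≈ 14.819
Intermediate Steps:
√(-1*(-218) + (16/166 - 240/(-158))) = √(218 + (16*(1/166) - 240*(-1/158))) = √(218 + (8/83 + 120/79)) = √(218 + 10592/6557) = √(1440018/6557) = 9*√116570346/6557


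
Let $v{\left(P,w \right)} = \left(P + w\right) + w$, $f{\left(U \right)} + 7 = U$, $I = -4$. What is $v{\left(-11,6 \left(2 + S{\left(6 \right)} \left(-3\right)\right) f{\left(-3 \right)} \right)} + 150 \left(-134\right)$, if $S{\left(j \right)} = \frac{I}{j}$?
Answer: $-20591$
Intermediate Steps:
$f{\left(U \right)} = -7 + U$
$S{\left(j \right)} = - \frac{4}{j}$
$v{\left(P,w \right)} = P + 2 w$
$v{\left(-11,6 \left(2 + S{\left(6 \right)} \left(-3\right)\right) f{\left(-3 \right)} \right)} + 150 \left(-134\right) = \left(-11 + 2 \cdot 6 \left(2 + - \frac{4}{6} \left(-3\right)\right) \left(-7 - 3\right)\right) + 150 \left(-134\right) = \left(-11 + 2 \cdot 6 \left(2 + \left(-4\right) \frac{1}{6} \left(-3\right)\right) \left(-10\right)\right) - 20100 = \left(-11 + 2 \cdot 6 \left(2 - -2\right) \left(-10\right)\right) - 20100 = \left(-11 + 2 \cdot 6 \left(2 + 2\right) \left(-10\right)\right) - 20100 = \left(-11 + 2 \cdot 6 \cdot 4 \left(-10\right)\right) - 20100 = \left(-11 + 2 \cdot 24 \left(-10\right)\right) - 20100 = \left(-11 + 2 \left(-240\right)\right) - 20100 = \left(-11 - 480\right) - 20100 = -491 - 20100 = -20591$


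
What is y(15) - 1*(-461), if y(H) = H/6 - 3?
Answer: 921/2 ≈ 460.50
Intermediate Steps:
y(H) = -3 + H/6 (y(H) = H*(⅙) - 3 = H/6 - 3 = -3 + H/6)
y(15) - 1*(-461) = (-3 + (⅙)*15) - 1*(-461) = (-3 + 5/2) + 461 = -½ + 461 = 921/2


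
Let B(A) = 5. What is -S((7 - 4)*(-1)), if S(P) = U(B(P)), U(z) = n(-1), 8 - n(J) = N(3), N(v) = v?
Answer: -5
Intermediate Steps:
n(J) = 5 (n(J) = 8 - 1*3 = 8 - 3 = 5)
U(z) = 5
S(P) = 5
-S((7 - 4)*(-1)) = -1*5 = -5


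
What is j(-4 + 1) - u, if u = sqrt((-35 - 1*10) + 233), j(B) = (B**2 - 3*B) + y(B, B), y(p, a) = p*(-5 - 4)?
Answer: 45 - 2*sqrt(47) ≈ 31.289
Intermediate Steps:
y(p, a) = -9*p (y(p, a) = p*(-9) = -9*p)
j(B) = B**2 - 12*B (j(B) = (B**2 - 3*B) - 9*B = B**2 - 12*B)
u = 2*sqrt(47) (u = sqrt((-35 - 10) + 233) = sqrt(-45 + 233) = sqrt(188) = 2*sqrt(47) ≈ 13.711)
j(-4 + 1) - u = (-4 + 1)*(-12 + (-4 + 1)) - 2*sqrt(47) = -3*(-12 - 3) - 2*sqrt(47) = -3*(-15) - 2*sqrt(47) = 45 - 2*sqrt(47)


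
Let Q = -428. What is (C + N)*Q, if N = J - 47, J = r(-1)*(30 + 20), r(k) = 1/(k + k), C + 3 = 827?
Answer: -321856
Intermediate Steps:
C = 824 (C = -3 + 827 = 824)
r(k) = 1/(2*k)
J = -25 (J = ((½)/(-1))*(30 + 20) = ((½)*(-1))*50 = -½*50 = -25)
N = -72 (N = -25 - 47 = -72)
(C + N)*Q = (824 - 72)*(-428) = 752*(-428) = -321856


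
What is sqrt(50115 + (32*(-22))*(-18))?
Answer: sqrt(62787) ≈ 250.57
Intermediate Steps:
sqrt(50115 + (32*(-22))*(-18)) = sqrt(50115 - 704*(-18)) = sqrt(50115 + 12672) = sqrt(62787)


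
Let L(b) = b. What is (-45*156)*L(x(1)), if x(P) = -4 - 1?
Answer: 35100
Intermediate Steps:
x(P) = -5
(-45*156)*L(x(1)) = -45*156*(-5) = -7020*(-5) = 35100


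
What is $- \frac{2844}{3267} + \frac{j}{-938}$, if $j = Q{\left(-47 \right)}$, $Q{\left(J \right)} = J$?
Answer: $- \frac{279347}{340494} \approx -0.82042$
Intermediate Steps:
$j = -47$
$- \frac{2844}{3267} + \frac{j}{-938} = - \frac{2844}{3267} - \frac{47}{-938} = \left(-2844\right) \frac{1}{3267} - - \frac{47}{938} = - \frac{316}{363} + \frac{47}{938} = - \frac{279347}{340494}$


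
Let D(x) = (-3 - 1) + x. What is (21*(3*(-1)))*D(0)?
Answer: 252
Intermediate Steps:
D(x) = -4 + x
(21*(3*(-1)))*D(0) = (21*(3*(-1)))*(-4 + 0) = (21*(-3))*(-4) = -63*(-4) = 252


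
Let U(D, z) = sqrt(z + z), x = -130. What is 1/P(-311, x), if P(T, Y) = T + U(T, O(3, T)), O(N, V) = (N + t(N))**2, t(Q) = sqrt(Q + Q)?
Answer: -1/(311 - sqrt(2)*(3 + sqrt(6))) ≈ -0.0032971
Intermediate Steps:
t(Q) = sqrt(2)*sqrt(Q) (t(Q) = sqrt(2*Q) = sqrt(2)*sqrt(Q))
O(N, V) = (N + sqrt(2)*sqrt(N))**2
U(D, z) = sqrt(2)*sqrt(z) (U(D, z) = sqrt(2*z) = sqrt(2)*sqrt(z))
P(T, Y) = T + sqrt(2)*(3 + sqrt(6)) (P(T, Y) = T + sqrt(2)*sqrt((3 + sqrt(2)*sqrt(3))**2) = T + sqrt(2)*sqrt((3 + sqrt(6))**2) = T + sqrt(2)*(3 + sqrt(6)))
1/P(-311, x) = 1/(-311 + sqrt(2)*(3 + sqrt(6)))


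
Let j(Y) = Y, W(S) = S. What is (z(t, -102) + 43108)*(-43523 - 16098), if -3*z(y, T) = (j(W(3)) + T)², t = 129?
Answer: -2375360261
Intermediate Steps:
z(y, T) = -(3 + T)²/3
(z(t, -102) + 43108)*(-43523 - 16098) = (-(3 - 102)²/3 + 43108)*(-43523 - 16098) = (-⅓*(-99)² + 43108)*(-59621) = (-⅓*9801 + 43108)*(-59621) = (-3267 + 43108)*(-59621) = 39841*(-59621) = -2375360261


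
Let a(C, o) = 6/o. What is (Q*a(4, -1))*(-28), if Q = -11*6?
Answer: -11088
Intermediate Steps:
Q = -66
(Q*a(4, -1))*(-28) = -396/(-1)*(-28) = -396*(-1)*(-28) = -66*(-6)*(-28) = 396*(-28) = -11088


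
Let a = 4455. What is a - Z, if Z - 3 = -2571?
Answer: 7023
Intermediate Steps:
Z = -2568 (Z = 3 - 2571 = -2568)
a - Z = 4455 - 1*(-2568) = 4455 + 2568 = 7023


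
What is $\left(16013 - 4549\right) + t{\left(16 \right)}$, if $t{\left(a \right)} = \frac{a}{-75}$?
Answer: $\frac{859784}{75} \approx 11464.0$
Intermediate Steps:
$t{\left(a \right)} = - \frac{a}{75}$ ($t{\left(a \right)} = a \left(- \frac{1}{75}\right) = - \frac{a}{75}$)
$\left(16013 - 4549\right) + t{\left(16 \right)} = \left(16013 - 4549\right) - \frac{16}{75} = 11464 - \frac{16}{75} = \frac{859784}{75}$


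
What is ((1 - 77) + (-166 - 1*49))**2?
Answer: 84681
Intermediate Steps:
((1 - 77) + (-166 - 1*49))**2 = (-76 + (-166 - 49))**2 = (-76 - 215)**2 = (-291)**2 = 84681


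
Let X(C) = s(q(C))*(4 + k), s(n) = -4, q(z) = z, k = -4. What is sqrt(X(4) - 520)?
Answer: 2*I*sqrt(130) ≈ 22.803*I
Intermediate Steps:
X(C) = 0 (X(C) = -4*(4 - 4) = -4*0 = 0)
sqrt(X(4) - 520) = sqrt(0 - 520) = sqrt(-520) = 2*I*sqrt(130)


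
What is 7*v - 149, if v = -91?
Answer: -786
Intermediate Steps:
7*v - 149 = 7*(-91) - 149 = -637 - 149 = -786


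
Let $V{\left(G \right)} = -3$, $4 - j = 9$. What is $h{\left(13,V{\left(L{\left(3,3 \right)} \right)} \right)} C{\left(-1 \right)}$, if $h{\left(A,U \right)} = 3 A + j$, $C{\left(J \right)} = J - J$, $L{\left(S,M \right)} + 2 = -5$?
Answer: $0$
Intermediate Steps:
$j = -5$ ($j = 4 - 9 = -5$)
$L{\left(S,M \right)} = -7$ ($L{\left(S,M \right)} = -2 - 5 = -7$)
$C{\left(J \right)} = 0$
$h{\left(A,U \right)} = -5 + 3 A$ ($h{\left(A,U \right)} = 3 A - 5 = -5 + 3 A$)
$h{\left(13,V{\left(L{\left(3,3 \right)} \right)} \right)} C{\left(-1 \right)} = \left(-5 + 3 \cdot 13\right) 0 = \left(-5 + 39\right) 0 = 34 \cdot 0 = 0$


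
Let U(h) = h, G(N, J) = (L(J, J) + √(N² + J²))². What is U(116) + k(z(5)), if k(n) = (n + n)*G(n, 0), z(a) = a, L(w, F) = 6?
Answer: 1326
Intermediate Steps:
G(N, J) = (6 + √(J² + N²))² (G(N, J) = (6 + √(N² + J²))² = (6 + √(J² + N²))²)
k(n) = 2*n*(6 + √(n²))² (k(n) = (n + n)*(6 + √(0² + n²))² = (2*n)*(6 + √(0 + n²))² = (2*n)*(6 + √(n²))² = 2*n*(6 + √(n²))²)
U(116) + k(z(5)) = 116 + 2*5*(6 + √(5²))² = 116 + 2*5*(6 + √25)² = 116 + 2*5*(6 + 5)² = 116 + 2*5*11² = 116 + 2*5*121 = 116 + 1210 = 1326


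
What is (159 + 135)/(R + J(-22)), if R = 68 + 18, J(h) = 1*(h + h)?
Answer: 7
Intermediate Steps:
J(h) = 2*h (J(h) = 1*(2*h) = 2*h)
R = 86
(159 + 135)/(R + J(-22)) = (159 + 135)/(86 + 2*(-22)) = 294/(86 - 44) = 294/42 = 294*(1/42) = 7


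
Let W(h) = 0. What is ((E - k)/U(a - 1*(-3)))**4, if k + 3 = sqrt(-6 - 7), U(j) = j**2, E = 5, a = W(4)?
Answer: (8 - I*sqrt(13))**4/6561 ≈ -0.11081 - 0.89685*I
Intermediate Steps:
a = 0
k = -3 + I*sqrt(13) (k = -3 + sqrt(-6 - 7) = -3 + sqrt(-13) = -3 + I*sqrt(13) ≈ -3.0 + 3.6056*I)
((E - k)/U(a - 1*(-3)))**4 = ((5 - (-3 + I*sqrt(13)))/((0 - 1*(-3))**2))**4 = ((5 + (3 - I*sqrt(13)))/((0 + 3)**2))**4 = ((8 - I*sqrt(13))/(3**2))**4 = ((8 - I*sqrt(13))/9)**4 = ((8 - I*sqrt(13))*(1/9))**4 = (8/9 - I*sqrt(13)/9)**4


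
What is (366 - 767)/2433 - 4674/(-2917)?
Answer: 10202125/7097061 ≈ 1.4375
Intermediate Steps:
(366 - 767)/2433 - 4674/(-2917) = -401*1/2433 - 4674*(-1/2917) = -401/2433 + 4674/2917 = 10202125/7097061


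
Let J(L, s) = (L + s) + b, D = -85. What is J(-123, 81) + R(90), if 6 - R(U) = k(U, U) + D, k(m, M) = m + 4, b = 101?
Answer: 56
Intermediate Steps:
k(m, M) = 4 + m
J(L, s) = 101 + L + s (J(L, s) = (L + s) + 101 = 101 + L + s)
R(U) = 87 - U (R(U) = 6 - ((4 + U) - 85) = 6 - (-81 + U) = 6 + (81 - U) = 87 - U)
J(-123, 81) + R(90) = (101 - 123 + 81) + (87 - 1*90) = 59 + (87 - 90) = 59 - 3 = 56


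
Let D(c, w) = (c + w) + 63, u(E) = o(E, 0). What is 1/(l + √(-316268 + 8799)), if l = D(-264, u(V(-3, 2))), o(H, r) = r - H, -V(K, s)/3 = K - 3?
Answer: -219/355430 - I*√307469/355430 ≈ -0.00061615 - 0.0015601*I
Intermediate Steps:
V(K, s) = 9 - 3*K (V(K, s) = -3*(K - 3) = -3*(-3 + K) = 9 - 3*K)
u(E) = -E (u(E) = 0 - E = -E)
D(c, w) = 63 + c + w
l = -219 (l = 63 - 264 - (9 - 3*(-3)) = 63 - 264 - (9 + 9) = 63 - 264 - 1*18 = 63 - 264 - 18 = -219)
1/(l + √(-316268 + 8799)) = 1/(-219 + √(-316268 + 8799)) = 1/(-219 + √(-307469)) = 1/(-219 + I*√307469)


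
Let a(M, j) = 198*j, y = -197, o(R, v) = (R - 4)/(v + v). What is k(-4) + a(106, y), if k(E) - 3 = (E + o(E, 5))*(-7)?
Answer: -194847/5 ≈ -38969.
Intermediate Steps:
o(R, v) = (-4 + R)/(2*v) (o(R, v) = (-4 + R)/((2*v)) = (-4 + R)*(1/(2*v)) = (-4 + R)/(2*v))
k(E) = 29/5 - 77*E/10 (k(E) = 3 + (E + (½)*(-4 + E)/5)*(-7) = 3 + (E + (½)*(⅕)*(-4 + E))*(-7) = 3 + (E + (-⅖ + E/10))*(-7) = 3 + (-⅖ + 11*E/10)*(-7) = 3 + (14/5 - 77*E/10) = 29/5 - 77*E/10)
k(-4) + a(106, y) = (29/5 - 77/10*(-4)) + 198*(-197) = (29/5 + 154/5) - 39006 = 183/5 - 39006 = -194847/5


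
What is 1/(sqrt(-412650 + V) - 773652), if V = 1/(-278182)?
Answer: -19565096424/15136586414238839 - I*sqrt(263909199567742)/15136586414238839 ≈ -1.2926e-6 - 1.0732e-9*I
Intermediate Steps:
V = -1/278182 ≈ -3.5948e-6
1/(sqrt(-412650 + V) - 773652) = 1/(sqrt(-412650 - 1/278182) - 773652) = 1/(sqrt(-114791802301/278182) - 773652) = 1/(11*I*sqrt(263909199567742)/278182 - 773652) = 1/(-773652 + 11*I*sqrt(263909199567742)/278182)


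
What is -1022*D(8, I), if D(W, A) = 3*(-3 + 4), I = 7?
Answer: -3066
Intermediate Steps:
D(W, A) = 3 (D(W, A) = 3*1 = 3)
-1022*D(8, I) = -1022*3 = -3066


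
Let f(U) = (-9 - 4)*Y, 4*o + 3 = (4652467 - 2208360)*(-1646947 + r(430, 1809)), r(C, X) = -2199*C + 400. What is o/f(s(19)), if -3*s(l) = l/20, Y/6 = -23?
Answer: -45908777569/52 ≈ -8.8286e+8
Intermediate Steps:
Y = -138 (Y = 6*(-23) = -138)
r(C, X) = 400 - 2199*C
s(l) = -l/60 (s(l) = -l/(3*20) = -l/60)
o = -3167705652261/2 (o = -3/4 + ((4652467 - 2208360)*(-1646947 + (400 - 2199*430)))/4 = -3/4 + (2444107*(-1646947 + (400 - 945570)))/4 = -3/4 + (2444107*(-1646947 - 945170))/4 = -3/4 + (2444107*(-2592117))/4 = -3/4 + (1/4)*(-6335411304519) = -3/4 - 6335411304519/4 = -3167705652261/2 ≈ -1.5839e+12)
f(U) = 1794 (f(U) = (-9 - 4)*(-138) = -13*(-138) = 1794)
o/f(s(19)) = -3167705652261/2/1794 = -3167705652261/2*1/1794 = -45908777569/52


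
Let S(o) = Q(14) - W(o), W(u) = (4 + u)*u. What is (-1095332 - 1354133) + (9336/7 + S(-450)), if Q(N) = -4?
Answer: -18541847/7 ≈ -2.6488e+6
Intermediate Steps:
W(u) = u*(4 + u)
S(o) = -4 - o*(4 + o)
(-1095332 - 1354133) + (9336/7 + S(-450)) = (-1095332 - 1354133) + (9336/7 + (-4 - 1*(-450)*(4 - 450))) = -2449465 + ((⅐)*9336 + (-4 - 1*(-450)*(-446))) = -2449465 + (9336/7 + (-4 - 200700)) = -2449465 + (9336/7 - 200704) = -2449465 - 1395592/7 = -18541847/7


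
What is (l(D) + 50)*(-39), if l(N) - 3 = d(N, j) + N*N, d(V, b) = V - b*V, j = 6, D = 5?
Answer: -2067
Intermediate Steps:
d(V, b) = V - V*b
l(N) = 3 + N² - 5*N (l(N) = 3 + (N*(1 - 1*6) + N*N) = 3 + (N*(1 - 6) + N²) = 3 + (N*(-5) + N²) = 3 + (-5*N + N²) = 3 + (N² - 5*N) = 3 + N² - 5*N)
(l(D) + 50)*(-39) = ((3 + 5² - 5*5) + 50)*(-39) = ((3 + 25 - 25) + 50)*(-39) = (3 + 50)*(-39) = 53*(-39) = -2067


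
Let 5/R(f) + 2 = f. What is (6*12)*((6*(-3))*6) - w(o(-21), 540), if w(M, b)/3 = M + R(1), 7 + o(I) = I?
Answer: -7677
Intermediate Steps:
R(f) = 5/(-2 + f)
o(I) = -7 + I
w(M, b) = -15 + 3*M (w(M, b) = 3*(M + 5/(-2 + 1)) = 3*(M + 5/(-1)) = 3*(M + 5*(-1)) = 3*(M - 5) = 3*(-5 + M) = -15 + 3*M)
(6*12)*((6*(-3))*6) - w(o(-21), 540) = (6*12)*((6*(-3))*6) - (-15 + 3*(-7 - 21)) = 72*(-18*6) - (-15 + 3*(-28)) = 72*(-108) - (-15 - 84) = -7776 - 1*(-99) = -7776 + 99 = -7677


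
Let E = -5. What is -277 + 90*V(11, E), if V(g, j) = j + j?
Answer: -1177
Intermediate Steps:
V(g, j) = 2*j
-277 + 90*V(11, E) = -277 + 90*(2*(-5)) = -277 + 90*(-10) = -277 - 900 = -1177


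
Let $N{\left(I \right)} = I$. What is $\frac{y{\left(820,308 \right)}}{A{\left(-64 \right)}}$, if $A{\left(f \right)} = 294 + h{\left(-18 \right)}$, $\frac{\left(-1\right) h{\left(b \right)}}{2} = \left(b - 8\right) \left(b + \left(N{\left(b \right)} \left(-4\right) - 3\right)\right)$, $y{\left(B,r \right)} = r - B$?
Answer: $- \frac{256}{1473} \approx -0.17379$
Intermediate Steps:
$h{\left(b \right)} = - 2 \left(-8 + b\right) \left(-3 - 3 b\right)$ ($h{\left(b \right)} = - 2 \left(b - 8\right) \left(b + \left(b \left(-4\right) - 3\right)\right) = - 2 \left(-8 + b\right) \left(b - \left(3 + 4 b\right)\right) = - 2 \left(-8 + b\right) \left(-3 - 3 b\right)$)
$A{\left(f \right)} = 2946$ ($A{\left(f \right)} = 294 - \left(-708 - 1944\right) = 294 + \left(-48 + 756 + 6 \cdot 324\right) = 294 + \left(-48 + 756 + 1944\right) = 294 + 2652 = 2946$)
$\frac{y{\left(820,308 \right)}}{A{\left(-64 \right)}} = \frac{308 - 820}{2946} = \left(308 - 820\right) \frac{1}{2946} = \left(-512\right) \frac{1}{2946} = - \frac{256}{1473}$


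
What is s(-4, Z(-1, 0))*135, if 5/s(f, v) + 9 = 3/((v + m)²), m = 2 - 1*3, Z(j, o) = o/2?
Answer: -225/2 ≈ -112.50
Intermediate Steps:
Z(j, o) = o/2 (Z(j, o) = o*(½) = o/2)
m = -1 (m = 2 - 3 = -1)
s(f, v) = 5/(-9 + 3/(-1 + v)²) (s(f, v) = 5/(-9 + 3/((v - 1)²)) = 5/(-9 + 3/((-1 + v)²)) = 5/(-9 + 3/(-1 + v)²))
s(-4, Z(-1, 0))*135 = -5*(-1 + (½)*0)²/(-3 + 9*(-1 + (½)*0)²)*135 = -5*(-1 + 0)²/(-3 + 9*(-1 + 0)²)*135 = -5*(-1)²/(-3 + 9*(-1)²)*135 = -5*1/(-3 + 9*1)*135 = -5*1/(-3 + 9)*135 = -5*1/6*135 = -5*1*⅙*135 = -⅚*135 = -225/2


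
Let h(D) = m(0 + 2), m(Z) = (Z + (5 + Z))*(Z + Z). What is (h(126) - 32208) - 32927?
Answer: -65099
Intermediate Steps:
m(Z) = 2*Z*(5 + 2*Z) (m(Z) = (5 + 2*Z)*(2*Z) = 2*Z*(5 + 2*Z))
h(D) = 36 (h(D) = 2*(0 + 2)*(5 + 2*(0 + 2)) = 2*2*(5 + 2*2) = 2*2*(5 + 4) = 2*2*9 = 36)
(h(126) - 32208) - 32927 = (36 - 32208) - 32927 = -32172 - 32927 = -65099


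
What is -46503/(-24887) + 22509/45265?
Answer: 2665139778/1126510055 ≈ 2.3658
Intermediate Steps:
-46503/(-24887) + 22509/45265 = -46503*(-1/24887) + 22509*(1/45265) = 46503/24887 + 22509/45265 = 2665139778/1126510055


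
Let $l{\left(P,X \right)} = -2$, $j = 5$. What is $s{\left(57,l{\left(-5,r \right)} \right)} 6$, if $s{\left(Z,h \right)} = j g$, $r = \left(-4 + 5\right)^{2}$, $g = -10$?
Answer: $-300$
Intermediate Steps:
$r = 1$ ($r = 1^{2} = 1$)
$s{\left(Z,h \right)} = -50$ ($s{\left(Z,h \right)} = 5 \left(-10\right) = -50$)
$s{\left(57,l{\left(-5,r \right)} \right)} 6 = \left(-50\right) 6 = -300$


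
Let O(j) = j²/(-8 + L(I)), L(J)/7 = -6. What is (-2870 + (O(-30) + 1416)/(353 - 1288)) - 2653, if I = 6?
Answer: -5165403/935 ≈ -5524.5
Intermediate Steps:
L(J) = -42 (L(J) = 7*(-6) = -42)
O(j) = -j²/50 (O(j) = j²/(-8 - 42) = j²/(-50) = -j²/50)
(-2870 + (O(-30) + 1416)/(353 - 1288)) - 2653 = (-2870 + (-1/50*(-30)² + 1416)/(353 - 1288)) - 2653 = (-2870 + (-1/50*900 + 1416)/(-935)) - 2653 = (-2870 + (-18 + 1416)*(-1/935)) - 2653 = (-2870 + 1398*(-1/935)) - 2653 = (-2870 - 1398/935) - 2653 = -2684848/935 - 2653 = -5165403/935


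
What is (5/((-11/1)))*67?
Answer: -335/11 ≈ -30.455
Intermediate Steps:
(5/((-11/1)))*67 = (5/((-11*1)))*67 = (5/(-11))*67 = (5*(-1/11))*67 = -5/11*67 = -335/11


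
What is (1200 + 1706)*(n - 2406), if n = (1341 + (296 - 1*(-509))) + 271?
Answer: 31966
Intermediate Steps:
n = 2417 (n = (1341 + (296 + 509)) + 271 = (1341 + 805) + 271 = 2146 + 271 = 2417)
(1200 + 1706)*(n - 2406) = (1200 + 1706)*(2417 - 2406) = 2906*11 = 31966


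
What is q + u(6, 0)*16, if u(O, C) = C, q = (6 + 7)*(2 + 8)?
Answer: 130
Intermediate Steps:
q = 130 (q = 13*10 = 130)
q + u(6, 0)*16 = 130 + 0*16 = 130 + 0 = 130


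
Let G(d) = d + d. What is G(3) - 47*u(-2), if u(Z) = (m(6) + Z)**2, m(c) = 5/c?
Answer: -2087/36 ≈ -57.972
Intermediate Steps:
G(d) = 2*d
u(Z) = (5/6 + Z)**2
G(3) - 47*u(-2) = 2*3 - 47*(5 + 6*(-2))**2/36 = 6 - 47*(5 - 12)**2/36 = 6 - 47*(-7)**2/36 = 6 - 47*49/36 = 6 - 2303/36 = -2087/36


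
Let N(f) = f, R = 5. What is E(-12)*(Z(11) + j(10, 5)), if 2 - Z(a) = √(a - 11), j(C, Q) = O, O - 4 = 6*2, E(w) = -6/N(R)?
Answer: -108/5 ≈ -21.600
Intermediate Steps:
E(w) = -6/5
O = 16 (O = 4 + 6*2 = 4 + 12 = 16)
j(C, Q) = 16
Z(a) = 2 - √(-11 + a) (Z(a) = 2 - √(a - 11) = 2 - √(-11 + a))
E(-12)*(Z(11) + j(10, 5)) = -6*((2 - √(-11 + 11)) + 16)/5 = -6*((2 - √0) + 16)/5 = -6*((2 - 1*0) + 16)/5 = -6*((2 + 0) + 16)/5 = -6*(2 + 16)/5 = -6/5*18 = -108/5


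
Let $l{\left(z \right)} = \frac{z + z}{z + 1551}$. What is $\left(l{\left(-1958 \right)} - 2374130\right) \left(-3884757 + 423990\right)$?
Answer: $\frac{304002266002218}{37} \approx 8.2163 \cdot 10^{12}$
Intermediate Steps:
$l{\left(z \right)} = \frac{2 z}{1551 + z}$
$\left(l{\left(-1958 \right)} - 2374130\right) \left(-3884757 + 423990\right) = \left(2 \left(-1958\right) \frac{1}{1551 - 1958} - 2374130\right) \left(-3884757 + 423990\right) = \left(2 \left(-1958\right) \frac{1}{-407} - 2374130\right) \left(-3460767\right) = \left(2 \left(-1958\right) \left(- \frac{1}{407}\right) - 2374130\right) \left(-3460767\right) = \left(\frac{356}{37} - 2374130\right) \left(-3460767\right) = \left(- \frac{87842454}{37}\right) \left(-3460767\right) = \frac{304002266002218}{37}$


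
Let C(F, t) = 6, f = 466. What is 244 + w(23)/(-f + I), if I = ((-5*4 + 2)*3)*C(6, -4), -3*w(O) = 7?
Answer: 578287/2370 ≈ 244.00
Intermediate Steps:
w(O) = -7/3 (w(O) = -⅓*7 = -7/3)
I = -324 (I = ((-5*4 + 2)*3)*6 = ((-20 + 2)*3)*6 = -18*3*6 = -54*6 = -324)
244 + w(23)/(-f + I) = 244 - 7/(3*(-1*466 - 324)) = 244 - 7/(3*(-466 - 324)) = 244 - 7/3/(-790) = 244 - 7/3*(-1/790) = 244 + 7/2370 = 578287/2370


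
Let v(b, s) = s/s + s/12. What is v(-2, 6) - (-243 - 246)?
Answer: 981/2 ≈ 490.50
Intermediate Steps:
v(b, s) = 1 + s/12 (v(b, s) = 1 + s*(1/12) = 1 + s/12)
v(-2, 6) - (-243 - 246) = (1 + (1/12)*6) - (-243 - 246) = (1 + ½) - 1*(-489) = 3/2 + 489 = 981/2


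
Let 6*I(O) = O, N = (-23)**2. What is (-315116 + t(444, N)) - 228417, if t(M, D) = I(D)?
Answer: -3260669/6 ≈ -5.4345e+5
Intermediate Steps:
N = 529
I(O) = O/6
t(M, D) = D/6
(-315116 + t(444, N)) - 228417 = (-315116 + (1/6)*529) - 228417 = (-315116 + 529/6) - 228417 = -1890167/6 - 228417 = -3260669/6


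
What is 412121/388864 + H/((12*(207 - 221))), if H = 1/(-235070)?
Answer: 145315928677/137115390720 ≈ 1.0598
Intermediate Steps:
H = -1/235070 ≈ -4.2540e-6
412121/388864 + H/((12*(207 - 221))) = 412121/388864 - 1/(12*(207 - 221))/235070 = 412121*(1/388864) - 1/(235070*(12*(-14))) = 412121/388864 - 1/235070/(-168) = 412121/388864 - 1/235070*(-1/168) = 412121/388864 + 1/39491760 = 145315928677/137115390720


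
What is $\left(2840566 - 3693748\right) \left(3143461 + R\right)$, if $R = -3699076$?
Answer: $474040716930$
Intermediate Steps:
$\left(2840566 - 3693748\right) \left(3143461 + R\right) = \left(2840566 - 3693748\right) \left(3143461 - 3699076\right) = \left(-853182\right) \left(-555615\right) = 474040716930$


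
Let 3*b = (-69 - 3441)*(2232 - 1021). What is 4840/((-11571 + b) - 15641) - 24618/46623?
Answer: -5962677666/11221239181 ≈ -0.53137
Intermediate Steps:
b = -1416870 (b = ((-69 - 3441)*(2232 - 1021))/3 = (-3510*1211)/3 = (⅓)*(-4250610) = -1416870)
4840/((-11571 + b) - 15641) - 24618/46623 = 4840/((-11571 - 1416870) - 15641) - 24618/46623 = 4840/(-1428441 - 15641) - 24618*1/46623 = 4840/(-1444082) - 8206/15541 = 4840*(-1/1444082) - 8206/15541 = -2420/722041 - 8206/15541 = -5962677666/11221239181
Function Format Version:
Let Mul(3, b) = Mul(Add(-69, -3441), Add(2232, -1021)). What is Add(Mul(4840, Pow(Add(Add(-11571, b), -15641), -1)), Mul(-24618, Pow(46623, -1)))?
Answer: Rational(-5962677666, 11221239181) ≈ -0.53137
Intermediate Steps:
b = -1416870 (b = Mul(Rational(1, 3), Mul(Add(-69, -3441), Add(2232, -1021))) = Mul(Rational(1, 3), Mul(-3510, 1211)) = Mul(Rational(1, 3), -4250610) = -1416870)
Add(Mul(4840, Pow(Add(Add(-11571, b), -15641), -1)), Mul(-24618, Pow(46623, -1))) = Add(Mul(4840, Pow(Add(Add(-11571, -1416870), -15641), -1)), Mul(-24618, Pow(46623, -1))) = Add(Mul(4840, Pow(Add(-1428441, -15641), -1)), Mul(-24618, Rational(1, 46623))) = Add(Mul(4840, Pow(-1444082, -1)), Rational(-8206, 15541)) = Add(Mul(4840, Rational(-1, 1444082)), Rational(-8206, 15541)) = Add(Rational(-2420, 722041), Rational(-8206, 15541)) = Rational(-5962677666, 11221239181)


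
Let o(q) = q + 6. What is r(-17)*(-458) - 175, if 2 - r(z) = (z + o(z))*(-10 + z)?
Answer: 345157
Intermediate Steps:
o(q) = 6 + q
r(z) = 2 - (-10 + z)*(6 + 2*z) (r(z) = 2 - (z + (6 + z))*(-10 + z) = 2 - (6 + 2*z)*(-10 + z) = 2 - (-10 + z)*(6 + 2*z))
r(-17)*(-458) - 175 = (62 - 2*(-17)**2 + 14*(-17))*(-458) - 175 = (62 - 2*289 - 238)*(-458) - 175 = (62 - 578 - 238)*(-458) - 175 = -754*(-458) - 175 = 345332 - 175 = 345157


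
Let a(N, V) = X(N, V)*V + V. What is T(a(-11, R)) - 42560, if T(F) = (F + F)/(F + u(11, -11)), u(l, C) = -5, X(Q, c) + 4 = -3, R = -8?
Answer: -1829984/43 ≈ -42558.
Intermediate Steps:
X(Q, c) = -7 (X(Q, c) = -4 - 3 = -7)
a(N, V) = -6*V (a(N, V) = -7*V + V = -6*V)
T(F) = 2*F/(-5 + F) (T(F) = (F + F)/(F - 5) = (2*F)/(-5 + F) = 2*F/(-5 + F))
T(a(-11, R)) - 42560 = 2*(-6*(-8))/(-5 - 6*(-8)) - 42560 = 2*48/(-5 + 48) - 42560 = 2*48/43 - 42560 = 2*48*(1/43) - 42560 = 96/43 - 42560 = -1829984/43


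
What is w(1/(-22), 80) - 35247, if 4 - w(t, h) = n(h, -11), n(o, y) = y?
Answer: -35232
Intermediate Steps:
w(t, h) = 15 (w(t, h) = 4 - 1*(-11) = 4 + 11 = 15)
w(1/(-22), 80) - 35247 = 15 - 35247 = -35232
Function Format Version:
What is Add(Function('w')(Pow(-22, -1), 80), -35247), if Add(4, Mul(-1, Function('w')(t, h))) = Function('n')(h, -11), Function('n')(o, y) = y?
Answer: -35232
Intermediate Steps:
Function('w')(t, h) = 15 (Function('w')(t, h) = Add(4, Mul(-1, -11)) = Add(4, 11) = 15)
Add(Function('w')(Pow(-22, -1), 80), -35247) = Add(15, -35247) = -35232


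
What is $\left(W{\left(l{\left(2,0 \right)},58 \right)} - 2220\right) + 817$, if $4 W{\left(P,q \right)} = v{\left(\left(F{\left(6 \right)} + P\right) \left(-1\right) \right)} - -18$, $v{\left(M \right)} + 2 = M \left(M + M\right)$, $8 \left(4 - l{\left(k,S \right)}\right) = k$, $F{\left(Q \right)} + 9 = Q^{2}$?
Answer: $- \frac{29639}{32} \approx -926.22$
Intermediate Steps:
$F{\left(Q \right)} = -9 + Q^{2}$
$l{\left(k,S \right)} = 4 - \frac{k}{8}$
$v{\left(M \right)} = -2 + 2 M^{2}$ ($v{\left(M \right)} = -2 + M \left(M + M\right) = -2 + M 2 M = -2 + 2 M^{2}$)
$W{\left(P,q \right)} = 4 + \frac{\left(-27 - P\right)^{2}}{2}$ ($W{\left(P,q \right)} = \frac{\left(-2 + 2 \left(\left(\left(-9 + 6^{2}\right) + P\right) \left(-1\right)\right)^{2}\right) - -18}{4} = \frac{\left(-2 + 2 \left(\left(\left(-9 + 36\right) + P\right) \left(-1\right)\right)^{2}\right) + 18}{4} = \frac{\left(-2 + 2 \left(\left(27 + P\right) \left(-1\right)\right)^{2}\right) + 18}{4} = \frac{\left(-2 + 2 \left(-27 - P\right)^{2}\right) + 18}{4} = \frac{16 + 2 \left(-27 - P\right)^{2}}{4} = 4 + \frac{\left(-27 - P\right)^{2}}{2}$)
$\left(W{\left(l{\left(2,0 \right)},58 \right)} - 2220\right) + 817 = \left(\left(4 + \frac{\left(27 + \left(4 - \frac{1}{4}\right)\right)^{2}}{2}\right) - 2220\right) + 817 = \left(\left(4 + \frac{\left(27 + \frac{15}{4}\right)^{2}}{2}\right) - 2220\right) + 817 = \left(\left(4 + \frac{\left(\frac{123}{4}\right)^{2}}{2}\right) - 2220\right) + 817 = \left(\left(4 + \frac{1}{2} \cdot \frac{15129}{16}\right) - 2220\right) + 817 = \left(\left(4 + \frac{15129}{32}\right) - 2220\right) + 817 = \left(\frac{15257}{32} - 2220\right) + 817 = - \frac{55783}{32} + 817 = - \frac{29639}{32}$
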